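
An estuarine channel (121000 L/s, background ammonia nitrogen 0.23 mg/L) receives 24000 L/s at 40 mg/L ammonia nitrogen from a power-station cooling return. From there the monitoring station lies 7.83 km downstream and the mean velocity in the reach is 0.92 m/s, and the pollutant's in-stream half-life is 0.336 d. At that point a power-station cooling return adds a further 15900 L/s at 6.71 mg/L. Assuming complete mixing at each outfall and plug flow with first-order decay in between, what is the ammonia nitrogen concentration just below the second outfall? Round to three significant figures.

5.67 mg/L

After mixing, C = (121000·0.2300 + 24000·40.00) / 145000 = 987800/145000 = 6.813 mg/L; combined flow 145000 L/s.
Travel time t = 7.83·1000 / 0.92 = 8511 s = 2.364 h.
Half-life 0.336 d → k = ln 2 / 0.336 = 2.063 d⁻¹.
First-order decay: C = 6.813·exp(−k·t) = 6.813·0.8161 = 5.560 mg/L.
Second outfall: C = (145000·5.560 + 15900·6.710)/160900 = 5.673 mg/L.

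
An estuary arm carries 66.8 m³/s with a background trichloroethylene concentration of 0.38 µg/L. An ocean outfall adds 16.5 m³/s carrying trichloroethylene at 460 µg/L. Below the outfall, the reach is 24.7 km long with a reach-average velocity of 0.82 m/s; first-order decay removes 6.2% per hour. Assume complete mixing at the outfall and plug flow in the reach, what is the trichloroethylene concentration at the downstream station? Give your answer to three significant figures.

Mixed concentration C = ΣQC/ΣQ = (66.80·0.3800 + 16.50·460.0) / 83.30 = 7615/83.30 = 91.42 µg/L.
Travel time t = 24.7·1000 / 0.82 = 30120 s = 8.367 h.
6.2%/h lost → k = −ln(1 − 0.062) = 0.06401 h⁻¹.
First-order decay: C = 91.42·exp(−k·t) = 91.42·0.5853 = 53.51 µg/L.

53.5 µg/L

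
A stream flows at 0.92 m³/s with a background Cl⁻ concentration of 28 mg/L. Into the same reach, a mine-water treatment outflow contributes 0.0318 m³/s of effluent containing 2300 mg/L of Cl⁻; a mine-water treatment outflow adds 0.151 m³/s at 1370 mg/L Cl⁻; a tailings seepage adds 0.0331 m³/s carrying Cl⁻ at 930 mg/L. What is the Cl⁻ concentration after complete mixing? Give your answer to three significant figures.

Flow-weighted average: C = (0.9200·28.00 + 0.03180·2300 + 0.1510·1370 + 0.03310·930.0) / 1.136 = 336.6/1.136 = 296.3 mg/L.

296 mg/L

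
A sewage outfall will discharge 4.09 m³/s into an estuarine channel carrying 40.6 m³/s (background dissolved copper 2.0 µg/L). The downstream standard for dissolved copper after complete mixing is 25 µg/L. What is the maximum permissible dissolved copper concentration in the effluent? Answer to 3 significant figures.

At the limit, (Qr·Cr + Qe·Cₑ)/(Qr + Qe) = 25:
Cₑ = (44.69·25 − 40.60·2.000) / 4.090 = 253.3 µg/L.

253 µg/L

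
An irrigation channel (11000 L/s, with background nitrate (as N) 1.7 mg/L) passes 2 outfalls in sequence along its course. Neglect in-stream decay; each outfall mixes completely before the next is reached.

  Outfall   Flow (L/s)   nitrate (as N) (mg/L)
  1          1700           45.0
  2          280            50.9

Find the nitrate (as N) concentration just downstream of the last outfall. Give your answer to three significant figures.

Below outfall 1: Q → 12700 L/s, C = (11000·1.700 + 1700·45.00)/12700 = 7.496 mg/L.
Below outfall 2: Q → 12980 L/s, C = (12700·7.496 + 280.0·50.90)/12980 = 8.432 mg/L.

8.43 mg/L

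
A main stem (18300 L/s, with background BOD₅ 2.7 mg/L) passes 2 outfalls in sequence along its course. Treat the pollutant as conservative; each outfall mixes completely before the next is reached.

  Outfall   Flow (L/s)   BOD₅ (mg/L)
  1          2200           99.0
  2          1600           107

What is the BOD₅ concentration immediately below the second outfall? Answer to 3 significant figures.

19.8 mg/L

Below outfall 1: Q → 20500 L/s, C = (18300·2.700 + 2200·99.00)/20500 = 13.03 mg/L.
Below outfall 2: Q → 22100 L/s, C = (20500·13.03 + 1600·107.0)/22100 = 19.84 mg/L.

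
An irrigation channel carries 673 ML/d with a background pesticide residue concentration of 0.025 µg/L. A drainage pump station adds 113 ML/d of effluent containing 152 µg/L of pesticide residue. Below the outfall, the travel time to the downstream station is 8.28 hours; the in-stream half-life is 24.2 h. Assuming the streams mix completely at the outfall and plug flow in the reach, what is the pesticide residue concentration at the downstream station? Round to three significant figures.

17.3 µg/L

Flow-weighted average: C = (673.0·0.02500 + 113.0·152.0) / 786.0 = 17190/786.0 = 21.87 µg/L.
Half-life 24.2 h → k = ln 2 / 24.2 = 0.02864 h⁻¹ = 0.6874 d⁻¹.
Decay over the reach: 21.87·exp(−kt) = 21.87·0.7889 = 17.26 µg/L.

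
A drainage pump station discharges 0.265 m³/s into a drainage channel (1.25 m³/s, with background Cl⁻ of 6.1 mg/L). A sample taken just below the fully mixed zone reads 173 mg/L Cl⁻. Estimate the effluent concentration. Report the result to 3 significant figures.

960 mg/L

Mass balance: 1.250·6.100 + 0.2650·Cₑ = 1.515·173.0
→ Cₑ = (1.515·173.0 − 1.250·6.100) / 0.2650 = 960.3 mg/L.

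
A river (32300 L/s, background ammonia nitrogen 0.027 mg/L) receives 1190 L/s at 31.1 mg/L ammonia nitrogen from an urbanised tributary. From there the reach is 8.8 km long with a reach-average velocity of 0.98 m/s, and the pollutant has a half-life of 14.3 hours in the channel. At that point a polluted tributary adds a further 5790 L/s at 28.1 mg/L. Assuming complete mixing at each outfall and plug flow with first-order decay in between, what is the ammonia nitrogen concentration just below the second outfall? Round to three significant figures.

Mixed concentration C = ΣQC/ΣQ = (32300·0.02700 + 1190·31.10) / 33490 = 37880/33490 = 1.131 mg/L; combined flow 33490 L/s.
Travel time t = 8.8·1000 / 0.98 = 8980 s = 2.494 h.
Half-life 14.3 h → k = ln 2 / 14.3 = 0.04847 h⁻¹ = 1.163 d⁻¹.
Decay over the reach: 1.131·exp(−kt) = 1.131·0.8861 = 1.002 mg/L.
Second outfall: C = (33490·1.002 + 5790·28.10)/39280 = 4.997 mg/L.

5.00 mg/L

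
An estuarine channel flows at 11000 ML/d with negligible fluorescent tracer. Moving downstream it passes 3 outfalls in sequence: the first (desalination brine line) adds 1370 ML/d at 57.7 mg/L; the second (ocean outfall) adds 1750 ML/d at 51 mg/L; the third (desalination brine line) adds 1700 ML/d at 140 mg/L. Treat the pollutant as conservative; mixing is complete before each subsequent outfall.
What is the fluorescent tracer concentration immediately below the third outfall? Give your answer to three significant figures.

After outfall 1: Q = 11000 + 1370 = 12370 ML/d; C = (11000·0 + 1370·57.70)/12370 = 6.390 mg/L.
After outfall 2: Q = 12370 + 1750 = 14120 ML/d; C = (12370·6.390 + 1750·51.00)/14120 = 11.92 mg/L.
After outfall 3: Q = 14120 + 1700 = 15820 ML/d; C = (14120·11.92 + 1700·140.0)/15820 = 25.68 mg/L.

25.7 mg/L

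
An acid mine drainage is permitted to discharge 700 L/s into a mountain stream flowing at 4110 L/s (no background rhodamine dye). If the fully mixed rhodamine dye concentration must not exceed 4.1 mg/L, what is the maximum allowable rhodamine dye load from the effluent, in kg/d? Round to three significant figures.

1700 kg/d

Mass balance at the limit: 4110·0 + 700.0·Cₑ = 4810·4.1 → Cₑ = 28.17 mg/L.
700.0 L/s = 0.7000 m³/s. Load = 0.7000 m³/s × 28.17 g/m³ × 86 400 s/d = 1704 kg/d.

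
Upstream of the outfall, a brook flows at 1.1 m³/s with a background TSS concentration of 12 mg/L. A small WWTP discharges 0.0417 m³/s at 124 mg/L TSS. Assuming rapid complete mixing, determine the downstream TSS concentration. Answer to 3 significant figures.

16.1 mg/L

Mass balance: C = (1.100·12.00 + 0.04170·124.0) / 1.142 = 18.37/1.142 = 16.09 mg/L.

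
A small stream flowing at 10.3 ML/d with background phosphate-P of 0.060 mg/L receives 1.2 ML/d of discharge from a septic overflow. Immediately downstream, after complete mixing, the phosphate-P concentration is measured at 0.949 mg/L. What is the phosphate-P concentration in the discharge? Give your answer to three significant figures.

8.58 mg/L

Mass balance: 10.30·0.06000 + 1.200·Cₑ = 11.50·0.9490
→ Cₑ = (11.50·0.9490 − 10.30·0.06000) / 1.200 = 8.580 mg/L.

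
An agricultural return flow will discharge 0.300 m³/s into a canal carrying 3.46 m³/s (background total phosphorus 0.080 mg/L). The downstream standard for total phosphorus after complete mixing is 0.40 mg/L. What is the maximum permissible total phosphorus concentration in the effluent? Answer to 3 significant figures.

At the limit, (Qr·Cr + Qe·Cₑ)/(Qr + Qe) = 0.40:
Cₑ = (3.760·0.40 − 3.460·0.08000) / 0.3000 = 4.091 mg/L.

4.09 mg/L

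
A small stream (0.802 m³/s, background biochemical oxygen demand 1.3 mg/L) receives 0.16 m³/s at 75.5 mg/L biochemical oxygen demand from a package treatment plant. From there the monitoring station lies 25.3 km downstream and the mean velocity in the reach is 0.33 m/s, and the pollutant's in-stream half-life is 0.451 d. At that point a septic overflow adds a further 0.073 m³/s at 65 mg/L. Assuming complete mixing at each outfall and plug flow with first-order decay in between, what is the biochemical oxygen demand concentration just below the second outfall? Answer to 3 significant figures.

Mixed concentration C = ΣQC/ΣQ = (0.8020·1.300 + 0.1600·75.50) / 0.9620 = 13.12/0.9620 = 13.64 mg/L; combined flow 0.9620 m³/s.
Travel time t = 25.3·1000 / 0.33 = 76670 s = 21.30 h.
Half-life 0.451 d → k = ln 2 / 0.451 = 1.537 d⁻¹.
After decay, C = 13.64 × e^(−kt) = 13.64 × 0.2557 = 3.488 mg/L.
At the second outfall, C = (0.9620·3.488 + 0.07300·65.00) / (0.9620 + 0.07300) = 7.826 mg/L.

7.83 mg/L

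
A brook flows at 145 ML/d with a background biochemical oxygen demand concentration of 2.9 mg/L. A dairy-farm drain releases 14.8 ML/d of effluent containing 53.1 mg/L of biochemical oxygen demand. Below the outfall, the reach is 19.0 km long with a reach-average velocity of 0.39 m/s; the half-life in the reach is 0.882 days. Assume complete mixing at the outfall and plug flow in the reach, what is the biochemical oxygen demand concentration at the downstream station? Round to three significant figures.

Conservation of mass: C = (145.0·2.900 + 14.80·53.10) / 159.8 = 1206/159.8 = 7.549 mg/L.
Travel time t = 19.0·1000 / 0.39 = 48720 s = 13.53 h.
Half-life 0.882 d → k = ln 2 / 0.882 = 0.7859 d⁻¹.
Applying C = C₀e^(−kt): 7.549 × 0.6420 = 4.847 mg/L.

4.85 mg/L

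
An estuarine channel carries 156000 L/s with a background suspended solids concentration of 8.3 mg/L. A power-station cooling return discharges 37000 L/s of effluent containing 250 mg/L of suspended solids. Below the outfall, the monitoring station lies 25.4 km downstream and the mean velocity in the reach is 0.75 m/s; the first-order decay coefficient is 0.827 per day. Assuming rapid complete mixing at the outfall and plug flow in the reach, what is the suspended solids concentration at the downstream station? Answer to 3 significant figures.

39.5 mg/L

Mixed concentration C = ΣQC/ΣQ = (156000·8.300 + 37000·250.0) / 193000 = 10540000/193000 = 54.64 mg/L.
Travel time t = 25.4·1000 / 0.75 = 33870 s = 9.407 h.
Applying C = C₀e^(−kt): 54.64 × 0.7231 = 39.51 mg/L.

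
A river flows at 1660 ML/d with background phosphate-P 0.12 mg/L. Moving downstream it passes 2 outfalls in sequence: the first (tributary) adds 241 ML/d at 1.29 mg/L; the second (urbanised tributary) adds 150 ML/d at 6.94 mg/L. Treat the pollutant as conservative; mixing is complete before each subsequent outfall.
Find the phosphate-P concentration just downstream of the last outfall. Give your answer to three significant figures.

0.756 mg/L

Outfall 1: combined Q = 1901 ML/d; C = (1660·0.1200 + 241.0·1.290)/1901 = 0.2683 mg/L.
Outfall 2: combined Q = 2051 ML/d; C = (1901·0.2683 + 150.0·6.940)/2051 = 0.7563 mg/L.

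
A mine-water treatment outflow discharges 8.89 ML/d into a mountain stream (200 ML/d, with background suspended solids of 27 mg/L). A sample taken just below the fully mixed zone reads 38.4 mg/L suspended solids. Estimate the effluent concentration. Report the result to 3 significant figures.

295 mg/L

Mass balance: 200.0·27.00 + 8.890·Cₑ = 208.9·38.40
→ Cₑ = (208.9·38.40 − 200.0·27.00) / 8.890 = 294.9 mg/L.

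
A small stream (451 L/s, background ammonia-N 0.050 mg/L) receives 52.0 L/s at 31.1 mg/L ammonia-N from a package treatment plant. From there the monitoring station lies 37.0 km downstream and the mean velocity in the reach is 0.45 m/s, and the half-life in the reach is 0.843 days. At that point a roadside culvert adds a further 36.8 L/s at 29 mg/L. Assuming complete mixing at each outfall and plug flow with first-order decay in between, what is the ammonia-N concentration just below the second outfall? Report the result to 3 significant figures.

3.37 mg/L

Mass balance: C = (451.0·0.05000 + 52.00·31.10) / 503.0 = 1640/503.0 = 3.260 mg/L; combined flow 503.0 L/s.
Travel time t = 37.0·1000 / 0.45 = 82220 s = 22.84 h.
Half-life 0.843 d → k = ln 2 / 0.843 = 0.8222 d⁻¹.
Decay over the reach: 3.260·exp(−kt) = 3.260·0.4573 = 1.491 mg/L.
At the second outfall, C = (503.0·1.491 + 36.80·29.00) / (503.0 + 36.80) = 3.366 mg/L.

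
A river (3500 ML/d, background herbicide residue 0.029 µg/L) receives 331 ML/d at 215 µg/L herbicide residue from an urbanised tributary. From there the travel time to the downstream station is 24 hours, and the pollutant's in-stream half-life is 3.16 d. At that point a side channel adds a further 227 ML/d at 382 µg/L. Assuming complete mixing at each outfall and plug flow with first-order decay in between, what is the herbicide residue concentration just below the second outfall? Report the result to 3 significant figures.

Mixed concentration C = ΣQC/ΣQ = (3500·0.02900 + 331.0·215.0) / 3831 = 71270/3831 = 18.60 µg/L; combined flow 3831 ML/d.
Half-life 3.16 d → k = ln 2 / 3.16 = 0.2194 d⁻¹.
Applying C = C₀e^(−kt): 18.60 × 0.8030 = 14.94 µg/L.
At the second outfall, C = (3831·14.94 + 227.0·382.0) / (3831 + 227.0) = 35.47 µg/L.

35.5 µg/L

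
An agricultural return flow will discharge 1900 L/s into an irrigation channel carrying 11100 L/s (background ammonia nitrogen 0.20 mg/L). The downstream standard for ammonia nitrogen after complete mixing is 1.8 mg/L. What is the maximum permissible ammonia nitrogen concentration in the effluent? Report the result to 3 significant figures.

11.1 mg/L

At the limit, (Qr·Cr + Qe·Cₑ)/(Qr + Qe) = 1.8:
Cₑ = (13000·1.8 − 11100·0.2000) / 1900 = 11.15 mg/L.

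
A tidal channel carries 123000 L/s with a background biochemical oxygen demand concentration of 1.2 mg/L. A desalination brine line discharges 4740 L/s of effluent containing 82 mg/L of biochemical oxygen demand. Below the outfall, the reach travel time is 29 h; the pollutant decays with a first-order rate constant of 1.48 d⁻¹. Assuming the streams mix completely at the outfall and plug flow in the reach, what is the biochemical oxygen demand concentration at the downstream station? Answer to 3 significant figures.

Mass balance: C = (123000·1.200 + 4740·82.00) / 127700 = 536300/127700 = 4.198 mg/L.
Applying C = C₀e^(−kt): 4.198 × 0.1672 = 0.7021 mg/L.

0.702 mg/L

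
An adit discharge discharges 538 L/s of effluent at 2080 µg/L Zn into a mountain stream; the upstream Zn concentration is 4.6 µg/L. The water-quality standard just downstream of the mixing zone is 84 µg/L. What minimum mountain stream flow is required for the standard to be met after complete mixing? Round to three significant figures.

Set C_mix = 84: (Q·4.600 + 538.0·2080) / (Q + 538.0) = 84
→ Q = 538.0·(2080 − 84)/(84 − 4.600) = 13520 L/s.

13500 L/s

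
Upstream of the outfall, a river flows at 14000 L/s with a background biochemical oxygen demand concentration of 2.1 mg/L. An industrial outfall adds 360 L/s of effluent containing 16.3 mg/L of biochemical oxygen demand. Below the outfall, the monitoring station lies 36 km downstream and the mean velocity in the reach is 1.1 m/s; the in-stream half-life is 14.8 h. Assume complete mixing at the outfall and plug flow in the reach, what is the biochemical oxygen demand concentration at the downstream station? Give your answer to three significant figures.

1.60 mg/L

Mixed concentration C = ΣQC/ΣQ = (14000·2.100 + 360.0·16.30) / 14360 = 35270/14360 = 2.456 mg/L.
Travel time t = 36·1000 / 1.1 = 32730 s = 9.091 h.
Half-life 14.8 h → k = ln 2 / 14.8 = 0.04683 h⁻¹ = 1.124 d⁻¹.
First-order decay: C = 2.456·exp(−k·t) = 2.456·0.6533 = 1.604 mg/L.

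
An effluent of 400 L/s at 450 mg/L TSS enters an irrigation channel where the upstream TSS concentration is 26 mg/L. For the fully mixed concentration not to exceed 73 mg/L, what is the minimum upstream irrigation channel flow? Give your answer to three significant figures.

Set C_mix = 73: (Q·26.00 + 400.0·450.0) / (Q + 400.0) = 73
→ Q = 400.0·(450.0 − 73)/(73 − 26.00) = 3209 L/s.

3210 L/s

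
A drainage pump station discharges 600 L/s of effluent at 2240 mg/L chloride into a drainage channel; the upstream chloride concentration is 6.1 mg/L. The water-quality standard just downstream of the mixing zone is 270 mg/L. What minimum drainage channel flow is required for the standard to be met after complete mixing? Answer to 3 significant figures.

4480 L/s

Set C_mix = 270: (Q·6.100 + 600.0·2240) / (Q + 600.0) = 270
→ Q = 600.0·(2240 − 270)/(270 − 6.100) = 4479 L/s.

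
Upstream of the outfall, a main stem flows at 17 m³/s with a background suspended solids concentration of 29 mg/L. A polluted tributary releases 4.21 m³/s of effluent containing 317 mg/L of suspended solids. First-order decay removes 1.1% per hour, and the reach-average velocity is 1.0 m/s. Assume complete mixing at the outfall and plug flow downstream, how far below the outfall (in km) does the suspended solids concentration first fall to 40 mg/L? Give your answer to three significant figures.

Mass balance: C = (17.00·29.00 + 4.210·317.0) / 21.21 = 1828/21.21 = 86.17 mg/L.
1.1%/h lost → k = −ln(1 − 0.011) = 0.01106 h⁻¹.
Set 86.17·exp(−k·t) = 40 → t = ln(86.17/40)/k = 249800 s = 69.38 h.
Distance = v·t = 1.0·249800 = 249800 m = 249.8 km.

250 km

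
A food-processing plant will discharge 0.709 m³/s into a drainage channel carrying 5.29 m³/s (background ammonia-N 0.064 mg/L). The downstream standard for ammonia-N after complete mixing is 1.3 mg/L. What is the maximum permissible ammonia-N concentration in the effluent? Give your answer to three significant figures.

10.5 mg/L

At the limit, (Qr·Cr + Qe·Cₑ)/(Qr + Qe) = 1.3:
Cₑ = (5.999·1.3 − 5.290·0.06400) / 0.7090 = 10.52 mg/L.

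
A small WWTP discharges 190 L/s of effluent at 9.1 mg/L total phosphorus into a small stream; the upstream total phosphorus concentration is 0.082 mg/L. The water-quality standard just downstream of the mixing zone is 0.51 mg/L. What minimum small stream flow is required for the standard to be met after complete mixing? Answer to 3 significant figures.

Set C_mix = 0.51: (Q·0.08200 + 190.0·9.100) / (Q + 190.0) = 0.51
→ Q = 190.0·(9.100 − 0.51)/(0.51 − 0.08200) = 3813 L/s.

3810 L/s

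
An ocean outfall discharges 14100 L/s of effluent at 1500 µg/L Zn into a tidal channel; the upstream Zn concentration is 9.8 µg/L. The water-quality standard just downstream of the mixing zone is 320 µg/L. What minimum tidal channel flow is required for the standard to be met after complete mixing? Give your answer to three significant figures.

53600 L/s

Set C_mix = 320: (Q·9.800 + 14100·1500) / (Q + 14100) = 320
→ Q = 14100·(1500 − 320)/(320 − 9.800) = 53640 L/s.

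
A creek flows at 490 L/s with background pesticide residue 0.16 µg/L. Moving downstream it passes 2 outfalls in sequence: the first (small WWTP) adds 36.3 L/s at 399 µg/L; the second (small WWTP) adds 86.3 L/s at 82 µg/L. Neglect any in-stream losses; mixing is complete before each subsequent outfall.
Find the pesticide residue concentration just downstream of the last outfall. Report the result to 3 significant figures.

35.3 µg/L

Below outfall 1: Q → 526.3 L/s, C = (490.0·0.1600 + 36.30·399.0)/526.3 = 27.67 µg/L.
Below outfall 2: Q → 612.6 L/s, C = (526.3·27.67 + 86.30·82.00)/612.6 = 35.32 µg/L.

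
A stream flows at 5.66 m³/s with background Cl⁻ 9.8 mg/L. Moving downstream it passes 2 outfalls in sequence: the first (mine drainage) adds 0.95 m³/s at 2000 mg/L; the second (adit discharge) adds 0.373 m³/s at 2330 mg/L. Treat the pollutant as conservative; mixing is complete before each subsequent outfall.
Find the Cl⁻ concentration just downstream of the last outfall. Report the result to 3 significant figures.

Below outfall 1: Q → 6.610 m³/s, C = (5.660·9.800 + 0.9500·2000)/6.610 = 295.8 mg/L.
Below outfall 2: Q → 6.983 m³/s, C = (6.610·295.8 + 0.3730·2330)/6.983 = 404.5 mg/L.

404 mg/L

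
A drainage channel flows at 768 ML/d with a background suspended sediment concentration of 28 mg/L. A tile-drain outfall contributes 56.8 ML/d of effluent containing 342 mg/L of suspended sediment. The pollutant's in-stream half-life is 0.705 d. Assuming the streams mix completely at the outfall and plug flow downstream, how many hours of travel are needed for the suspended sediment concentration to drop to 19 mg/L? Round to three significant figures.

23.4 h

Conservation of mass: C = (768.0·28.00 + 56.80·342.0) / 824.8 = 40930/824.8 = 49.62 mg/L.
Half-life 0.705 d → k = ln 2 / 0.705 = 0.9832 d⁻¹.
49.62·exp(−k·t) = 19 → t = ln(49.62/19)/k = 84360 s = 23.43 h.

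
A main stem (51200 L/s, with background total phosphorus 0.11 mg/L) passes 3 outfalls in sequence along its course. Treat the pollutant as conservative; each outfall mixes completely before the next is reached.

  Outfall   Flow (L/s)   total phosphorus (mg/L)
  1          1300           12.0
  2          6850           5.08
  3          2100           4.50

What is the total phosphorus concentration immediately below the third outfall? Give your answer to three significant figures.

Outfall 1: combined Q = 52500 L/s; C = (51200·0.1100 + 1300·12.00)/52500 = 0.4044 mg/L.
Outfall 2: combined Q = 59350 L/s; C = (52500·0.4044 + 6850·5.080)/59350 = 0.9441 mg/L.
Outfall 3: combined Q = 61450 L/s; C = (59350·0.9441 + 2100·4.500)/61450 = 1.066 mg/L.

1.07 mg/L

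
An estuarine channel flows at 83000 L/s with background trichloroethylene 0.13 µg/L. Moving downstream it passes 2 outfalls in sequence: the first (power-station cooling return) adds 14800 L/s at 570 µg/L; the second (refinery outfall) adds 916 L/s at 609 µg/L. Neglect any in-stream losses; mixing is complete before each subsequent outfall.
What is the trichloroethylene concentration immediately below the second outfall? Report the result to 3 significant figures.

Outfall 1: combined Q = 97800 L/s; C = (83000·0.1300 + 14800·570.0)/97800 = 86.37 µg/L.
Outfall 2: combined Q = 98720 L/s; C = (97800·86.37 + 916.0·609.0)/98720 = 91.22 µg/L.

91.2 µg/L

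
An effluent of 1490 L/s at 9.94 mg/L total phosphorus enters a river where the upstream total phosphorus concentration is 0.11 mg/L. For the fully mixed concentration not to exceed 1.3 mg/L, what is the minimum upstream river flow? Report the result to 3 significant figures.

10800 L/s

Set C_mix = 1.3: (Q·0.1100 + 1490·9.940) / (Q + 1490) = 1.3
→ Q = 1490·(9.940 − 1.3)/(1.3 − 0.1100) = 10820 L/s.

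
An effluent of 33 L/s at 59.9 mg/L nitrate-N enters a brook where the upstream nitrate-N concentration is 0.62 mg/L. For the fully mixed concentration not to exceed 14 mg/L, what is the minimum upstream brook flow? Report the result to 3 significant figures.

Set C_mix = 14: (Q·0.6200 + 33.00·59.90) / (Q + 33.00) = 14
→ Q = 33.00·(59.90 − 14)/(14 − 0.6200) = 113.2 L/s.

113 L/s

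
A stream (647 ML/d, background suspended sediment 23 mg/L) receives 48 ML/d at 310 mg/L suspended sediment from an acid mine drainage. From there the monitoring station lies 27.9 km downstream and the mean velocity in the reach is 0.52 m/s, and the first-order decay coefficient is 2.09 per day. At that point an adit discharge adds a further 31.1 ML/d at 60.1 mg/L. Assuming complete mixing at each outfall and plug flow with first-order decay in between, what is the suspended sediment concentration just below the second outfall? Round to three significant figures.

13.8 mg/L

Flow-weighted average: C = (647.0·23.00 + 48.00·310.0) / 695.0 = 29760/695.0 = 42.82 mg/L; combined flow 695.0 ML/d.
Travel time t = 27.9·1000 / 0.52 = 53650 s = 14.90 h.
First-order decay: C = 42.82·exp(−k·t) = 42.82·0.2731 = 11.70 mg/L.
At the second outfall, C = (695.0·11.70 + 31.10·60.10) / (695.0 + 31.10) = 13.77 mg/L.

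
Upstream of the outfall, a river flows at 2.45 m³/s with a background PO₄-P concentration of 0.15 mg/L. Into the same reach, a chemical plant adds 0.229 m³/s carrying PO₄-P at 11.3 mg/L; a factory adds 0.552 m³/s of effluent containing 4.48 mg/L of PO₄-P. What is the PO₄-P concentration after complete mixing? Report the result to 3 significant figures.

1.68 mg/L

Flow-weighted average: C = (2.450·0.1500 + 0.2290·11.30 + 0.5520·4.480) / 3.231 = 5.428/3.231 = 1.680 mg/L.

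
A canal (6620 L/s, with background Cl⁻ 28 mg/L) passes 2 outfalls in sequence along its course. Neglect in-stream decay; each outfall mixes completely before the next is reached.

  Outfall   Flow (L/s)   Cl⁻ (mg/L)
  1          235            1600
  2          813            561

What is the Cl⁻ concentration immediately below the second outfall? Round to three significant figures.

133 mg/L

Below outfall 1: Q → 6855 L/s, C = (6620·28.00 + 235.0·1600)/6855 = 81.89 mg/L.
Below outfall 2: Q → 7668 L/s, C = (6855·81.89 + 813.0·561.0)/7668 = 132.7 mg/L.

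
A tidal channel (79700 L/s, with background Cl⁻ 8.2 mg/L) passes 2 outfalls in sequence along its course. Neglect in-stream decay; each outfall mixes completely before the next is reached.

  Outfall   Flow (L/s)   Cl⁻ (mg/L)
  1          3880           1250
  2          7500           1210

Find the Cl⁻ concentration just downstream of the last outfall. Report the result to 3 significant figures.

160 mg/L

After outfall 1: Q = 79700 + 3880 = 83580 L/s; C = (79700·8.200 + 3880·1250)/83580 = 65.85 mg/L.
After outfall 2: Q = 83580 + 7500 = 91080 L/s; C = (83580·65.85 + 7500·1210)/91080 = 160.1 mg/L.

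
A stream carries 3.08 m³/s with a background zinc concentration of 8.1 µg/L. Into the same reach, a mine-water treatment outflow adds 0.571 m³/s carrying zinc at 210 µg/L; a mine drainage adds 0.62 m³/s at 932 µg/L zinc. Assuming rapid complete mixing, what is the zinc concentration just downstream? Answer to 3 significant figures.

Flow-weighted average: C = (3.080·8.100 + 0.5710·210.0 + 0.6200·932.0) / 4.271 = 722.7/4.271 = 169.2 µg/L.

169 µg/L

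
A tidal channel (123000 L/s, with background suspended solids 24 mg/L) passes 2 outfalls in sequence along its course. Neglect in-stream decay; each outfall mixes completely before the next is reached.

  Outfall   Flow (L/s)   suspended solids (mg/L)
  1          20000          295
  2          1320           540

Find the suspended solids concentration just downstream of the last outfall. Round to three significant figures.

66.3 mg/L

Below outfall 1: Q → 143000 L/s, C = (123000·24.00 + 20000·295.0)/143000 = 61.90 mg/L.
Below outfall 2: Q → 144300 L/s, C = (143000·61.90 + 1320·540.0)/144300 = 66.27 mg/L.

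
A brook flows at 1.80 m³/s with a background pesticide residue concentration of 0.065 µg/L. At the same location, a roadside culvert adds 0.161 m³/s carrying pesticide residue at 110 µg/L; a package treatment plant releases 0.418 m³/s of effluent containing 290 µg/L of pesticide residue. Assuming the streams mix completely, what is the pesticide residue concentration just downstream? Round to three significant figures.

58.4 µg/L

Conservation of mass: C = (1.800·0.06500 + 0.1610·110.0 + 0.4180·290.0) / 2.379 = 139.0/2.379 = 58.45 µg/L.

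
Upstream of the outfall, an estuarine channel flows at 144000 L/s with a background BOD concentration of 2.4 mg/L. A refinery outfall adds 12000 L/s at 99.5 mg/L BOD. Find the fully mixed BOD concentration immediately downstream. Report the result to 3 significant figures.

Flow-weighted average: C = (144000·2.400 + 12000·99.50) / 156000 = 1540000/156000 = 9.869 mg/L.

9.87 mg/L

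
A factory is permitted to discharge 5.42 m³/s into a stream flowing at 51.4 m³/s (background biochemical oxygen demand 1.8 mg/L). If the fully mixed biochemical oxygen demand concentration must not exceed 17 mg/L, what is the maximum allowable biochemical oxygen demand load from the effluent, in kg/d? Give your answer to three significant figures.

75500 kg/d

Mass balance at the limit: 51.40·1.800 + 5.420·Cₑ = 56.82·17 → Cₑ = 161.1 mg/L.
Load = 5.420 m³/s × 161.1 g/m³ × 86 400 s/d = 75460 kg/d.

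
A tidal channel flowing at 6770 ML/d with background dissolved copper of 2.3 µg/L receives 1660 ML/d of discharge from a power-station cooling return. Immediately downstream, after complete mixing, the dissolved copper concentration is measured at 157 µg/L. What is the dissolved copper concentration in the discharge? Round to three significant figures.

Mass balance: 6770·2.300 + 1660·Cₑ = 8430·157.0
→ Cₑ = (8430·157.0 − 6770·2.300) / 1660 = 787.9 µg/L.

788 µg/L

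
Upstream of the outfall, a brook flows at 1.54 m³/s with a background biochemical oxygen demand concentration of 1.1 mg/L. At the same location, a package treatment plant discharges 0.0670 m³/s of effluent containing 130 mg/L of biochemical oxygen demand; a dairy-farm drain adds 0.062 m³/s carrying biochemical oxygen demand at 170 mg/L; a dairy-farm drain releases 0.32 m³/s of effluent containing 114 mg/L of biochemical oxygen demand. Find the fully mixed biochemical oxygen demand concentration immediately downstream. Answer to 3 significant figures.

28.9 mg/L

After mixing, C = (1.540·1.100 + 0.06700·130.0 + 0.06200·170.0 + 0.3200·114.0) / 1.989 = 57.42/1.989 = 28.87 mg/L.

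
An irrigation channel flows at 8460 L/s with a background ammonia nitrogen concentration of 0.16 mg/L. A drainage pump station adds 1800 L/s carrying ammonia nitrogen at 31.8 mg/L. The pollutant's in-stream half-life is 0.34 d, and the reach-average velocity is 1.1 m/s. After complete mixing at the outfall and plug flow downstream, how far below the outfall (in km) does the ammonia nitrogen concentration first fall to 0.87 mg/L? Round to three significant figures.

87.7 km

After mixing, C = (8460·0.1600 + 1800·31.80) / 10260 = 58590/10260 = 5.711 mg/L.
Half-life 0.34 d → k = ln 2 / 0.34 = 2.039 d⁻¹.
Set 5.711·exp(−k·t) = 0.87 → t = ln(5.711/0.87)/k = 79740 s = 22.15 h.
Distance = v·t = 1.1·79740 = 87720 m = 87.72 km.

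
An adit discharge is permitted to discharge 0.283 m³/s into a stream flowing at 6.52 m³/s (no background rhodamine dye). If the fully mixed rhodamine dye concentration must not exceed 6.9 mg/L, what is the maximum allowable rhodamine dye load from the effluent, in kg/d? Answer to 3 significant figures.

Mass balance at the limit: 6.520·0 + 0.2830·Cₑ = 6.803·6.9 → Cₑ = 165.9 mg/L.
Load = 0.2830 m³/s × 165.9 g/m³ × 86 400 s/d = 4056 kg/d.

4060 kg/d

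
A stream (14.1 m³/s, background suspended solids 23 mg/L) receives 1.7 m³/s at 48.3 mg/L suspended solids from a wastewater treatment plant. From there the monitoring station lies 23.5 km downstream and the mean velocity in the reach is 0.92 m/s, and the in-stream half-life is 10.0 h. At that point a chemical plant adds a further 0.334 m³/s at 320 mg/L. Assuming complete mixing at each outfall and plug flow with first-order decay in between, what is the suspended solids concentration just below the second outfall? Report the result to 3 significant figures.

22.0 mg/L

Flow-weighted average: C = (14.10·23.00 + 1.700·48.30) / 15.80 = 406.4/15.80 = 25.72 mg/L; combined flow 15.80 m³/s.
Travel time t = 23.5·1000 / 0.92 = 25540 s = 7.095 h.
Half-life 10.0 h → k = ln 2 / 10.0 = 0.06931 h⁻¹ = 1.664 d⁻¹.
After decay, C = 25.72 × e^(−kt) = 25.72 × 0.6115 = 15.73 mg/L.
Second outfall: C = (15.80·15.73 + 0.3340·320.0)/16.13 = 22.03 mg/L.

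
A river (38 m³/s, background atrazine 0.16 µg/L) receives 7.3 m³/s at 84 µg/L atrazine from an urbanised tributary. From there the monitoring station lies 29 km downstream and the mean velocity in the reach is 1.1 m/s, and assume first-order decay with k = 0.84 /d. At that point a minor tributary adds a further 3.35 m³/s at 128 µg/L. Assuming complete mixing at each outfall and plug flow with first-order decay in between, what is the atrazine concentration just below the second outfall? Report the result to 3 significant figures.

18.7 µg/L

Mixed concentration C = ΣQC/ΣQ = (38.00·0.1600 + 7.300·84.00) / 45.30 = 619.3/45.30 = 13.67 µg/L; combined flow 45.30 m³/s.
Travel time t = 29·1000 / 1.1 = 26360 s = 7.323 h.
Applying C = C₀e^(−kt): 13.67 × 0.7739 = 10.58 µg/L.
Second outfall: C = (45.30·10.58 + 3.350·128.0)/48.65 = 18.67 µg/L.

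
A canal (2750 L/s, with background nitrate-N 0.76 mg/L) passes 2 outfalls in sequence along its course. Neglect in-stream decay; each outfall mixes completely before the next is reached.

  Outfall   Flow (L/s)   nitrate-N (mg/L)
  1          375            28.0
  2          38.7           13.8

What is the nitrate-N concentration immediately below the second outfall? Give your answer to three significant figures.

After outfall 1: Q = 2750 + 375.0 = 3125 L/s; C = (2750·0.7600 + 375.0·28.00)/3125 = 4.029 mg/L.
After outfall 2: Q = 3125 + 38.70 = 3164 L/s; C = (3125·4.029 + 38.70·13.80)/3164 = 4.148 mg/L.

4.15 mg/L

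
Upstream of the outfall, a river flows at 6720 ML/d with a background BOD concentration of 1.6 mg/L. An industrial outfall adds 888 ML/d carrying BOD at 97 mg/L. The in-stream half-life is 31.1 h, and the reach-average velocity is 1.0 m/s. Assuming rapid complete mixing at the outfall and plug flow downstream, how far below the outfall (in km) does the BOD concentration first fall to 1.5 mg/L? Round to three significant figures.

Mass balance: C = (6720·1.600 + 888.0·97.00) / 7608 = 96890/7608 = 12.74 mg/L.
Half-life 31.1 h → k = ln 2 / 31.1 = 0.02229 h⁻¹ = 0.5349 d⁻¹.
Set 12.74·exp(−k·t) = 1.5 → t = ln(12.74/1.5)/k = 345500 s = 95.97 h.
Distance = v·t = 1.0·345500 = 345500 m = 345.5 km.

345 km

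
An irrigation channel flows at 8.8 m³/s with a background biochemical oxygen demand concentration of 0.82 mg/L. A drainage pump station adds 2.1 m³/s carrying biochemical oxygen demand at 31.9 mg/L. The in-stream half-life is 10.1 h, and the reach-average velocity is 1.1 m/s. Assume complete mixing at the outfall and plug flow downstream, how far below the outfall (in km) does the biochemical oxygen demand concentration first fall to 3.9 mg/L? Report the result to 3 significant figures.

32.1 km

Conservation of mass: C = (8.800·0.8200 + 2.100·31.90) / 10.90 = 74.21/10.90 = 6.808 mg/L.
Half-life 10.1 h → k = ln 2 / 10.1 = 0.06863 h⁻¹ = 1.647 d⁻¹.
Set 6.808·exp(−k·t) = 3.9 → t = ln(6.808/3.9)/k = 29220 s = 8.118 h.
Distance = v·t = 1.1·29220 = 32150 m = 32.15 km.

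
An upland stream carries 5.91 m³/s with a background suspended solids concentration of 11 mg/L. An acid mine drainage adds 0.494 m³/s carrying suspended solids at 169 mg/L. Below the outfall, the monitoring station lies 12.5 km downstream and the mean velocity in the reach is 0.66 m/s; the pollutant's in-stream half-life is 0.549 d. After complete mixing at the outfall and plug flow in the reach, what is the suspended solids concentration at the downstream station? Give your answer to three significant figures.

17.6 mg/L

After mixing, C = (5.910·11.00 + 0.4940·169.0) / 6.404 = 148.5/6.404 = 23.19 mg/L.
Travel time t = 12.5·1000 / 0.66 = 18940 s = 5.261 h.
Half-life 0.549 d → k = ln 2 / 0.549 = 1.263 d⁻¹.
First-order decay: C = 23.19·exp(−k·t) = 23.19·0.7582 = 17.58 mg/L.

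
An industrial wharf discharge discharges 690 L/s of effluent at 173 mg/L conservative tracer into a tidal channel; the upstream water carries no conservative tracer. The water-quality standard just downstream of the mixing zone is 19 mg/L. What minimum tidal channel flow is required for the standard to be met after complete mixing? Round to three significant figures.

Set C_mix = 19: (Q·0 + 690.0·173.0) / (Q + 690.0) = 19
→ Q = 690.0·(173.0 − 19)/(19 − 0) = 5593 L/s.

5590 L/s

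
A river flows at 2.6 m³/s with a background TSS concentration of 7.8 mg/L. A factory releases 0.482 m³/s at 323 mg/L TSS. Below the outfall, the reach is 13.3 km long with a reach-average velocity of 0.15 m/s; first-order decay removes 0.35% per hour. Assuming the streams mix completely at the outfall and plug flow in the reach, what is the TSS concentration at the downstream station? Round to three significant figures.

Mixed concentration C = ΣQC/ΣQ = (2.600·7.800 + 0.4820·323.0) / 3.082 = 176.0/3.082 = 57.09 mg/L.
Travel time t = 13.3·1000 / 0.15 = 88670 s = 24.63 h.
0.35%/h lost → k = −ln(1 − 0.0035) = 0.003506 h⁻¹.
First-order decay: C = 57.09·exp(−k·t) = 57.09·0.9173 = 52.37 mg/L.

52.4 mg/L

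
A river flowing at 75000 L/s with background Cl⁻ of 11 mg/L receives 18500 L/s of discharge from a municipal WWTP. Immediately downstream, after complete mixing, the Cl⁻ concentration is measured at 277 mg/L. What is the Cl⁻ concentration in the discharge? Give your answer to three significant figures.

1360 mg/L

Mass balance: 75000·11.00 + 18500·Cₑ = 93500·277.0
→ Cₑ = (93500·277.0 − 75000·11.00) / 18500 = 1355 mg/L.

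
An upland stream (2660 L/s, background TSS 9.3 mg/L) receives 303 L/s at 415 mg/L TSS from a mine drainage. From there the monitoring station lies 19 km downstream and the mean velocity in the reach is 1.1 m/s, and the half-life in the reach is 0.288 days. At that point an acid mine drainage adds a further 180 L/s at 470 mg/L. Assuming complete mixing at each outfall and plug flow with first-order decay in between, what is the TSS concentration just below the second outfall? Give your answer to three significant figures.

Conservation of mass: C = (2660·9.300 + 303.0·415.0) / 2963 = 150500/2963 = 50.79 mg/L; combined flow 2963 L/s.
Travel time t = 19·1000 / 1.1 = 17270 s = 4.798 h.
Half-life 0.288 d → k = ln 2 / 0.288 = 2.407 d⁻¹.
First-order decay: C = 50.79·exp(−k·t) = 50.79·0.6181 = 31.39 mg/L.
At the second outfall, C = (2963·31.39 + 180.0·470.0) / (2963 + 180.0) = 56.51 mg/L.

56.5 mg/L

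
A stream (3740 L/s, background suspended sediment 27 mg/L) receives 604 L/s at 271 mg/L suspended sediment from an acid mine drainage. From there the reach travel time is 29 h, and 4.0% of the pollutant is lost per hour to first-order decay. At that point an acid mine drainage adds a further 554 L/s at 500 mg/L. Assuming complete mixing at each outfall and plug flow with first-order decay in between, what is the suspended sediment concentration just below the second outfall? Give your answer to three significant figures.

73.1 mg/L

Mixed concentration C = ΣQC/ΣQ = (3740·27.00 + 604.0·271.0) / 4344 = 264700/4344 = 60.93 mg/L; combined flow 4344 L/s.
4.0%/h lost → k = −ln(1 − 0.04) = 0.04082 h⁻¹.
Applying C = C₀e^(−kt): 60.93 × 0.3061 = 18.65 mg/L.
Second outfall: C = (4344·18.65 + 554.0·500.0)/4898 = 73.09 mg/L.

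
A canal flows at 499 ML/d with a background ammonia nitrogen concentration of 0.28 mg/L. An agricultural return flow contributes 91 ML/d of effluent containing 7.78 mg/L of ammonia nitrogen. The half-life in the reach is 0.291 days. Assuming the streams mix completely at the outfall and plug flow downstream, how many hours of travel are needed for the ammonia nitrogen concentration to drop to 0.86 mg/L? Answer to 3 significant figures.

Mass balance: C = (499.0·0.2800 + 91.00·7.780) / 590.0 = 847.7/590.0 = 1.437 mg/L.
Half-life 0.291 d → k = ln 2 / 0.291 = 2.382 d⁻¹.
1.437·exp(−k·t) = 0.86 → t = ln(1.437/0.86)/k = 18620 s = 5.171 h.

5.17 h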